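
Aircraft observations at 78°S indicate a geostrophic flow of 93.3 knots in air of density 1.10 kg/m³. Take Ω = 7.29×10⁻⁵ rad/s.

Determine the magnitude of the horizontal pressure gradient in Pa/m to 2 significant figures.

7.5×10⁻³ Pa/m

Coriolis parameter at 78°S:
f = 2Ω sin φ = 2 × 7.29×10⁻⁵ × sin 78° = 1.43×10⁻⁴ s⁻¹
Wind speed in SI: 93.3 knots = 48.0 m/s
Geostrophic balance rearranged: |∂P/∂n| = f ρ V_g
|∂P/∂n| = 1.43×10⁻⁴ × 1.10 × 48.0 = 7.53×10⁻³ Pa/m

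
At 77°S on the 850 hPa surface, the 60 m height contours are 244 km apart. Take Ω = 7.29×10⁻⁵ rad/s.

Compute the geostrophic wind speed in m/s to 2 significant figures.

17 m/s

Coriolis parameter at 77°S:
f = 2Ω sin φ = 2 × 7.29×10⁻⁵ × sin 77° = 1.42×10⁻⁴ s⁻¹
Height gradient: |∂Z/∂n| = 60 m / 244000 m = 2.46×10⁻⁴
On a pressure surface, geostrophic balance gives V_g = (g/f)|∂Z/∂n|:
V_g = 9.81 × 2.46×10⁻⁴ / 1.42×10⁻⁴ = 17.0 m/s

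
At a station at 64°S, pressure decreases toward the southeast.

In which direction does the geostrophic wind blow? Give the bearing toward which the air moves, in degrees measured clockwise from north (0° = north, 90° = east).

The pressure-gradient force points toward the southeast (bearing 135°).
Geostrophic balance: in the Southern Hemisphere the Coriolis force deflects motion to the left, so the geostrophic wind blows 90° to the left of the pressure-gradient force (low pressure on the right).
Rotating 135° by 90° counterclockwise gives 045° — the wind blows toward the northeast.

045°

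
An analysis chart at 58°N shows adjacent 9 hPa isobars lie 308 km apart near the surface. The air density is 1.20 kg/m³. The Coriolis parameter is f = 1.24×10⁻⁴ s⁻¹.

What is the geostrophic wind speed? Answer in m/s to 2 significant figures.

Pressure gradient: |∂P/∂n| = 900 Pa / 308000 m = 2.92×10⁻³ Pa/m
Geostrophic balance (pressure-gradient force = Coriolis force):
V_g = (1/(fρ)) |∂P/∂n| = 2.92×10⁻³ / (1.24×10⁻⁴ × 1.20) = 19.6 m/s

20 m/s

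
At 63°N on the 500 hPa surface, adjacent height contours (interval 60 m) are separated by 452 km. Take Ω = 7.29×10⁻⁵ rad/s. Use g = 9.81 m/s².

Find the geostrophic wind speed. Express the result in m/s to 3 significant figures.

Coriolis parameter at 63°N:
f = 2Ω sin φ = 2 × 7.29×10⁻⁵ × sin 63° = 1.30×10⁻⁴ s⁻¹
Height gradient: |∂Z/∂n| = 60 m / 452000 m = 1.33×10⁻⁴
On a pressure surface, geostrophic balance gives V_g = (g/f)|∂Z/∂n|:
V_g = 9.81 × 1.33×10⁻⁴ / 1.30×10⁻⁴ = 10.0 m/s

10.0 m/s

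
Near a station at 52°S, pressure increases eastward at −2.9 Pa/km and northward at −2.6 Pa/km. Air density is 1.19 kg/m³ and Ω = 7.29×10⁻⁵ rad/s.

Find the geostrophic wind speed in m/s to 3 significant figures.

28.5 m/s

Coriolis parameter at 52°S:
f = 2Ω sin φ = 2 × 7.29×10⁻⁵ × sin 52° = 1.15×10⁻⁴ s⁻¹
In the Southern Hemisphere f is negative: f = −1.15×10⁻⁴ s⁻¹.
Component geostrophic relations (x east, y north):
u_g = −(1/(fρ)) ∂P/∂y,  v_g = (1/(fρ)) ∂P/∂x
u_g = −(−2.6×10⁻³)/(−1.15×10⁻⁴ × 1.19) = −19.0 m/s;  v_g = (−2.9×10⁻³)/(−1.15×10⁻⁴ × 1.19) = 21.2 m/s
|V_g| = √(u_g² + v_g²) = 28.5 m/s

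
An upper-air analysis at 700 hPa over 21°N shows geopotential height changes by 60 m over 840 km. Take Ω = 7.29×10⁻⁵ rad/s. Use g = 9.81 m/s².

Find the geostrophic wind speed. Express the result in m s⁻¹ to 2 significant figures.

13 m s⁻¹

Coriolis parameter at 21°N:
f = 2Ω sin φ = 2 × 7.29×10⁻⁵ × sin 21° = 5.23×10⁻⁵ s⁻¹
Height gradient: |∂Z/∂n| = 60 m / 840000 m = 7.14×10⁻⁵
On a pressure surface, geostrophic balance gives V_g = (g/f)|∂Z/∂n|:
V_g = 9.81 × 7.14×10⁻⁵ / 5.23×10⁻⁵ = 13.4 m/s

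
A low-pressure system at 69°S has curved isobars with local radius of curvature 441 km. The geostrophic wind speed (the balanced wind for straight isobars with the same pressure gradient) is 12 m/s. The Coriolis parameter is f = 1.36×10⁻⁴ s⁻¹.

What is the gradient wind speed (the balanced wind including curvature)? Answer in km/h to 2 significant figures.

Around a low, centrifugal force acts outward with Coriolis, so pressure-gradient force balances both:
(1/ρ)|∂P/∂n| = fV + V²/R  →  V² + fR·V − fR·V_g = 0
With fR = 1.36×10⁻⁴ × 441×10³ m = 60.0 m/s:
V = [−fR + √((fR)² + 4 fR V_g)]/2 = [−60.0 + √(60.0² + 4×60.0×12)]/2 = 10.2 m/s
Subgeostrophic (V < V_g = 12 m/s), as expected around a low.
Converting: 10.2 m/s × 3.6 = 37 km/h

37 km/h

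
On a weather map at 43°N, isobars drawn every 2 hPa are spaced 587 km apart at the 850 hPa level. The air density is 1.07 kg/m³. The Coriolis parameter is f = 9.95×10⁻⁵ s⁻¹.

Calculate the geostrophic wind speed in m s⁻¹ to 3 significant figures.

3.20 m s⁻¹

Pressure gradient: |∂P/∂n| = 200 Pa / 587000 m = 3.41×10⁻⁴ Pa/m
Geostrophic balance (pressure-gradient force = Coriolis force):
V_g = (1/(fρ)) |∂P/∂n| = 3.41×10⁻⁴ / (9.95×10⁻⁵ × 1.07) = 3.20 m/s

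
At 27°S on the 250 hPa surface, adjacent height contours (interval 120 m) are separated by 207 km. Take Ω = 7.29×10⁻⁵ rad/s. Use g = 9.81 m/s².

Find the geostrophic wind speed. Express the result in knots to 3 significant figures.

167 knots

Coriolis parameter at 27°S:
f = 2Ω sin φ = 2 × 7.29×10⁻⁵ × sin 27° = 6.62×10⁻⁵ s⁻¹
Height gradient: |∂Z/∂n| = 120 m / 207000 m = 5.80×10⁻⁴
On a pressure surface, geostrophic balance gives V_g = (g/f)|∂Z/∂n|:
V_g = 9.81 × 5.80×10⁻⁴ / 6.62×10⁻⁵ = 85.9 m/s
Converting: 85.9 m/s × 1.944 = 167 knots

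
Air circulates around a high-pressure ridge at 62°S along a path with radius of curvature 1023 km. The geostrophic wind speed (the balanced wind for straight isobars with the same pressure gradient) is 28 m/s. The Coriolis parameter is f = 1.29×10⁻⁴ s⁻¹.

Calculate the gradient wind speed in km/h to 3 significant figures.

Around a high, pressure-gradient force acts outward with centrifugal, so Coriolis balances both:
fV = (1/ρ)|∂P/∂n| + V²/R  →  V² − fR·V + fR·V_g = 0
With fR = 1.29×10⁻⁴ × 1023×10³ m = 132 m/s:
V = [fR − √((fR)² − 4 fR V_g)]/2 = [132 − √(132² − 4×132×28)]/2 = 40.3 m/s
Supergeostrophic (V > V_g = 28 m/s), as expected around a high.
Converting: 40.3 m/s × 3.6 = 145 km/h

145 km/h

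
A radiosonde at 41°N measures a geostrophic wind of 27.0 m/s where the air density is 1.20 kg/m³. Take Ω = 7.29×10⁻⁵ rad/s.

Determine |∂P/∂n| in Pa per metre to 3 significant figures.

3.10×10⁻³ Pa/m

Coriolis parameter at 41°N:
f = 2Ω sin φ = 2 × 7.29×10⁻⁵ × sin 41° = 9.57×10⁻⁵ s⁻¹
Geostrophic balance rearranged: |∂P/∂n| = f ρ V_g
|∂P/∂n| = 9.57×10⁻⁵ × 1.20 × 27.0 = 3.10×10⁻³ Pa/m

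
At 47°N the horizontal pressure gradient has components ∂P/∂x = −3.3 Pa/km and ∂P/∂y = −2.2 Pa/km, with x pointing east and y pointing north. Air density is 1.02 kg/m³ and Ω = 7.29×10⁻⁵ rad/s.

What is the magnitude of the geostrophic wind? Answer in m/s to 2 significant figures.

36 m/s

Coriolis parameter at 47°N:
f = 2Ω sin φ = 2 × 7.29×10⁻⁵ × sin 47° = 1.07×10⁻⁴ s⁻¹
Component geostrophic relations (x east, y north):
u_g = −(1/(fρ)) ∂P/∂y,  v_g = (1/(fρ)) ∂P/∂x
u_g = −(−2.2×10⁻³)/(1.07×10⁻⁴ × 1.02) = 20.2 m/s;  v_g = (−3.3×10⁻³)/(1.07×10⁻⁴ × 1.02) = −30.3 m/s
|V_g| = √(u_g² + v_g²) = 36.5 m/s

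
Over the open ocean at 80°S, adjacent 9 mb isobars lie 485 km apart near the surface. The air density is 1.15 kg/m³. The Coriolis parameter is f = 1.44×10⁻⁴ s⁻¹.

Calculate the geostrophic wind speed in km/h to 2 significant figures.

Pressure gradient: |∂P/∂n| = 900 Pa / 485000 m = 1.86×10⁻³ Pa/m
Geostrophic balance (pressure-gradient force = Coriolis force):
V_g = (1/(fρ)) |∂P/∂n| = 1.86×10⁻³ / (1.44×10⁻⁴ × 1.15) = 11.2 m/s
Converting: 11.2 m/s × 3.6 = 40 km/h

40 km/h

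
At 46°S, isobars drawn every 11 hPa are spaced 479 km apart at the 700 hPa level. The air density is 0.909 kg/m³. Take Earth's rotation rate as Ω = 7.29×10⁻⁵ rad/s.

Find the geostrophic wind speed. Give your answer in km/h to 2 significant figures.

Coriolis parameter at 46°S:
f = 2Ω sin φ = 2 × 7.29×10⁻⁵ × sin 46° = 1.05×10⁻⁴ s⁻¹
Pressure gradient: |∂P/∂n| = 1100 Pa / 479000 m = 2.30×10⁻³ Pa/m
Geostrophic balance (pressure-gradient force = Coriolis force):
V_g = (1/(fρ)) |∂P/∂n| = 2.30×10⁻³ / (1.05×10⁻⁴ × 0.909) = 24.1 m/s
Converting: 24.1 m/s × 3.6 = 87 km/h

87 km/h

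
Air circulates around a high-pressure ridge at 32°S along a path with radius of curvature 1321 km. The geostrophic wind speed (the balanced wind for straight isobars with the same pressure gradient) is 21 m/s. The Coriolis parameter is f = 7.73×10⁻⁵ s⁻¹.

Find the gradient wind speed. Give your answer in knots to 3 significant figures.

57.4 knots

Around a high, pressure-gradient force acts outward with centrifugal, so Coriolis balances both:
fV = (1/ρ)|∂P/∂n| + V²/R  →  V² − fR·V + fR·V_g = 0
With fR = 7.73×10⁻⁵ × 1321×10³ m = 102 m/s:
V = [fR − √((fR)² − 4 fR V_g)]/2 = [102 − √(102² − 4×102×21)]/2 = 29.6 m/s
Supergeostrophic (V > V_g = 21 m/s), as expected around a high.
Converting: 29.6 m/s × 1.944 = 57.4 knots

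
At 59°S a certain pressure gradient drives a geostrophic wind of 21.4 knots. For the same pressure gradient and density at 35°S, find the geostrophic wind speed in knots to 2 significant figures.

32 knots

With the same pressure gradient and density, V_g ∝ 1/f ∝ 1/sin φ.
V₂ = V₁ · sin φ₁ / sin φ₂ = 21.4 × sin 59° / sin 35°
V₂ = 21.4 × 0.8572/0.5736 = 32 knots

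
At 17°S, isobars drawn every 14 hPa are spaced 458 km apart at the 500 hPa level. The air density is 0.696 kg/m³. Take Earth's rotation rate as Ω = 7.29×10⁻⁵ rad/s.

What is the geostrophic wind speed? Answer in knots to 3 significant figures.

Coriolis parameter at 17°S:
f = 2Ω sin φ = 2 × 7.29×10⁻⁵ × sin 17° = 4.26×10⁻⁵ s⁻¹
Pressure gradient: |∂P/∂n| = 1400 Pa / 458000 m = 3.06×10⁻³ Pa/m
Geostrophic balance (pressure-gradient force = Coriolis force):
V_g = (1/(fρ)) |∂P/∂n| = 3.06×10⁻³ / (4.26×10⁻⁵ × 0.696) = 103 m/s
Converting: 103 m/s × 1.944 = 200 knots

200 knots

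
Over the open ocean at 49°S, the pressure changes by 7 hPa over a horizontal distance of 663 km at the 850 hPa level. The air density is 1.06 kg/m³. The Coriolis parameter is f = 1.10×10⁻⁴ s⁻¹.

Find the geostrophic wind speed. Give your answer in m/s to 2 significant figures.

Pressure gradient: |∂P/∂n| = 700 Pa / 663000 m = 1.06×10⁻³ Pa/m
Geostrophic balance (pressure-gradient force = Coriolis force):
V_g = (1/(fρ)) |∂P/∂n| = 1.06×10⁻³ / (1.10×10⁻⁴ × 1.06) = 9.05 m/s

9.1 m/s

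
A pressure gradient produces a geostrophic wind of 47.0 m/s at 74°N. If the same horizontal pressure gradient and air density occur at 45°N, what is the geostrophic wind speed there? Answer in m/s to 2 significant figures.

With the same pressure gradient and density, V_g ∝ 1/f ∝ 1/sin φ.
V₂ = V₁ · sin φ₁ / sin φ₂ = 47.0 × sin 74° / sin 45°
V₂ = 47.0 × 0.9613/0.7071 = 64 m/s

64 m/s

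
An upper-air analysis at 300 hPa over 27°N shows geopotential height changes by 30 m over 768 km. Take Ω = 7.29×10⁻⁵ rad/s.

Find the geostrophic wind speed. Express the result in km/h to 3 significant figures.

Coriolis parameter at 27°N:
f = 2Ω sin φ = 2 × 7.29×10⁻⁵ × sin 27° = 6.62×10⁻⁵ s⁻¹
Height gradient: |∂Z/∂n| = 30 m / 768000 m = 3.91×10⁻⁵
On a pressure surface, geostrophic balance gives V_g = (g/f)|∂Z/∂n|:
V_g = 9.81 × 3.91×10⁻⁵ / 6.62×10⁻⁵ = 5.79 m/s
Converting: 5.79 m/s × 3.6 = 20.8 km/h

20.8 km/h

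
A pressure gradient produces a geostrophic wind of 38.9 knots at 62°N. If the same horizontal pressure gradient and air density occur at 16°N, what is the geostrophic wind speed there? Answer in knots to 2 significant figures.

120 knots

With the same pressure gradient and density, V_g ∝ 1/f ∝ 1/sin φ.
V₂ = V₁ · sin φ₁ / sin φ₂ = 38.9 × sin 62° / sin 16°
V₂ = 38.9 × 0.8829/0.2756 = 120 knots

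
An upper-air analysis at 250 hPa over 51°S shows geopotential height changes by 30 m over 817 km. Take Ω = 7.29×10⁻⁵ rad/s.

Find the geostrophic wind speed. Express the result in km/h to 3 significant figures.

Coriolis parameter at 51°S:
f = 2Ω sin φ = 2 × 7.29×10⁻⁵ × sin 51° = 1.13×10⁻⁴ s⁻¹
Height gradient: |∂Z/∂n| = 30 m / 817000 m = 3.67×10⁻⁵
On a pressure surface, geostrophic balance gives V_g = (g/f)|∂Z/∂n|:
V_g = 9.81 × 3.67×10⁻⁵ / 1.13×10⁻⁴ = 3.18 m/s
Converting: 3.18 m/s × 3.6 = 11.4 km/h

11.4 km/h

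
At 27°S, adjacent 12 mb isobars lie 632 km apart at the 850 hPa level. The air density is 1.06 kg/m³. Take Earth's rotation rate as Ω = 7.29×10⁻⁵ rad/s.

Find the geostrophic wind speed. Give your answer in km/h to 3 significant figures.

Coriolis parameter at 27°S:
f = 2Ω sin φ = 2 × 7.29×10⁻⁵ × sin 27° = 6.62×10⁻⁵ s⁻¹
Pressure gradient: |∂P/∂n| = 1200 Pa / 632000 m = 1.90×10⁻³ Pa/m
Geostrophic balance (pressure-gradient force = Coriolis force):
V_g = (1/(fρ)) |∂P/∂n| = 1.90×10⁻³ / (6.62×10⁻⁵ × 1.06) = 27.1 m/s
Converting: 27.1 m/s × 3.6 = 97.4 km/h

97.4 km/h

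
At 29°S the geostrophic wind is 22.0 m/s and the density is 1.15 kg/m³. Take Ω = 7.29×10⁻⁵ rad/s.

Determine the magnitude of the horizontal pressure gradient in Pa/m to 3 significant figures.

1.79×10⁻³ Pa/m

Coriolis parameter at 29°S:
f = 2Ω sin φ = 2 × 7.29×10⁻⁵ × sin 29° = 7.07×10⁻⁵ s⁻¹
Geostrophic balance rearranged: |∂P/∂n| = f ρ V_g
|∂P/∂n| = 7.07×10⁻⁵ × 1.15 × 22.0 = 1.79×10⁻³ Pa/m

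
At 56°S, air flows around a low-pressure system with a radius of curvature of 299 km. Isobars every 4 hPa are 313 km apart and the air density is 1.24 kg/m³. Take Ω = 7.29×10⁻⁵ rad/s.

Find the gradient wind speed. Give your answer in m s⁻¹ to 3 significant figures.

7.12 m s⁻¹

Coriolis parameter at 56°S:
f = 2Ω sin φ = 2 × 7.29×10⁻⁵ × sin 56° = 1.21×10⁻⁴ s⁻¹
Pressure gradient: |∂P/∂n| = 400 Pa / 313000 m = 1.28×10⁻³ Pa/m
Geostrophic speed: V_g = |∂P/∂n|/(fρ) = 1.28×10⁻³/(1.21×10⁻⁴ × 1.24) = 8.53 m/s
Around a low, centrifugal force acts outward with Coriolis, so pressure-gradient force balances both:
(1/ρ)|∂P/∂n| = fV + V²/R  →  V² + fR·V − fR·V_g = 0
With fR = 1.21×10⁻⁴ × 299×10³ m = 36.1 m/s:
V = [−fR + √((fR)² + 4 fR V_g)]/2 = [−36.1 + √(36.1² + 4×36.1×8.53)]/2 = 7.12 m/s
Subgeostrophic (V < V_g = 8.53 m/s), as expected around a low.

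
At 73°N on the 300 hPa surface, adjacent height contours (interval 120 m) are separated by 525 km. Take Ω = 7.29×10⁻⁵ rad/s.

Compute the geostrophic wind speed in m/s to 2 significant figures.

Coriolis parameter at 73°N:
f = 2Ω sin φ = 2 × 7.29×10⁻⁵ × sin 73° = 1.39×10⁻⁴ s⁻¹
Height gradient: |∂Z/∂n| = 120 m / 525000 m = 2.29×10⁻⁴
On a pressure surface, geostrophic balance gives V_g = (g/f)|∂Z/∂n|:
V_g = 9.81 × 2.29×10⁻⁴ / 1.39×10⁻⁴ = 16.1 m/s

16 m/s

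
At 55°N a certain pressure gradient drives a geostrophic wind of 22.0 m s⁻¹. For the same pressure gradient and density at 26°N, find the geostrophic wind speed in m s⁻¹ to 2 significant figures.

41 m s⁻¹

With the same pressure gradient and density, V_g ∝ 1/f ∝ 1/sin φ.
V₂ = V₁ · sin φ₁ / sin φ₂ = 22.0 × sin 55° / sin 26°
V₂ = 22.0 × 0.8192/0.4384 = 41 m s⁻¹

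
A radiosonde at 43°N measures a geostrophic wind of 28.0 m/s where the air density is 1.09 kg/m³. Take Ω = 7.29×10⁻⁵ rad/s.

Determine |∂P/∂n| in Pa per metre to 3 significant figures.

3.03×10⁻³ Pa/m

Coriolis parameter at 43°N:
f = 2Ω sin φ = 2 × 7.29×10⁻⁵ × sin 43° = 9.94×10⁻⁵ s⁻¹
Geostrophic balance rearranged: |∂P/∂n| = f ρ V_g
|∂P/∂n| = 9.94×10⁻⁵ × 1.09 × 28.0 = 3.03×10⁻³ Pa/m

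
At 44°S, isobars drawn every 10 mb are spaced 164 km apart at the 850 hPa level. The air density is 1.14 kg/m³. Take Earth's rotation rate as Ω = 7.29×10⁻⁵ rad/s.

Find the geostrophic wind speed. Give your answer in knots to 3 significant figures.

103 knots

Coriolis parameter at 44°S:
f = 2Ω sin φ = 2 × 7.29×10⁻⁵ × sin 44° = 1.01×10⁻⁴ s⁻¹
Pressure gradient: |∂P/∂n| = 1000 Pa / 164000 m = 6.10×10⁻³ Pa/m
Geostrophic balance (pressure-gradient force = Coriolis force):
V_g = (1/(fρ)) |∂P/∂n| = 6.10×10⁻³ / (1.01×10⁻⁴ × 1.14) = 52.8 m/s
Converting: 52.8 m/s × 1.944 = 103 knots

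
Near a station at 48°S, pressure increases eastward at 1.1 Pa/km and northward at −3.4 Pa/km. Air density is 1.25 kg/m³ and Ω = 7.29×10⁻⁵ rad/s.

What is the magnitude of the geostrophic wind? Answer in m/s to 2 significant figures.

Coriolis parameter at 48°S:
f = 2Ω sin φ = 2 × 7.29×10⁻⁵ × sin 48° = 1.08×10⁻⁴ s⁻¹
In the Southern Hemisphere f is negative: f = −1.08×10⁻⁴ s⁻¹.
Component geostrophic relations (x east, y north):
u_g = −(1/(fρ)) ∂P/∂y,  v_g = (1/(fρ)) ∂P/∂x
u_g = −(−3.4×10⁻³)/(−1.08×10⁻⁴ × 1.25) = −25.1 m/s;  v_g = (1.1×10⁻³)/(−1.08×10⁻⁴ × 1.25) = −8.12 m/s
|V_g| = √(u_g² + v_g²) = 26.4 m/s

26 m/s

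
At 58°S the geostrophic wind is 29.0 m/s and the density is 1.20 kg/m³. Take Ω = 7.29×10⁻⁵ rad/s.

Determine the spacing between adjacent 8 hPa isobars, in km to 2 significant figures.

190 km

Coriolis parameter at 58°S:
f = 2Ω sin φ = 2 × 7.29×10⁻⁵ × sin 58° = 1.24×10⁻⁴ s⁻¹
Geostrophic balance rearranged: |∂P/∂n| = f ρ V_g
|∂P/∂n| = 1.24×10⁻⁴ × 1.20 × 29.0 = 4.30×10⁻³ Pa/m
Isobar spacing: Δn = ΔP/|∂P/∂n| = 800 Pa / 4.30×10⁻³ Pa/m = 185923 m ≈ 190 km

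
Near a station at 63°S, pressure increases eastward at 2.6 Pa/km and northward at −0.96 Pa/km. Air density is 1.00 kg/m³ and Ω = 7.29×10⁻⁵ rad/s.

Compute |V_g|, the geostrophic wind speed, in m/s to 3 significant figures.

Coriolis parameter at 63°S:
f = 2Ω sin φ = 2 × 7.29×10⁻⁵ × sin 63° = 1.30×10⁻⁴ s⁻¹
In the Southern Hemisphere f is negative: f = −1.30×10⁻⁴ s⁻¹.
Component geostrophic relations (x east, y north):
u_g = −(1/(fρ)) ∂P/∂y,  v_g = (1/(fρ)) ∂P/∂x
u_g = −(−0.96×10⁻³)/(−1.30×10⁻⁴ × 1.00) = −7.39 m/s;  v_g = (2.6×10⁻³)/(−1.30×10⁻⁴ × 1.00) = −20.0 m/s
|V_g| = √(u_g² + v_g²) = 21.3 m/s

21.3 m/s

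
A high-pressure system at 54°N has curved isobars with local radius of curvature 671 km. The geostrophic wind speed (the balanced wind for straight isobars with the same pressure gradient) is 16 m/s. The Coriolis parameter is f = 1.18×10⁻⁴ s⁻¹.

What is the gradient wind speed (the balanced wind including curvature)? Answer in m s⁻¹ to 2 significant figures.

22 m s⁻¹

Around a high, pressure-gradient force acts outward with centrifugal, so Coriolis balances both:
fV = (1/ρ)|∂P/∂n| + V²/R  →  V² − fR·V + fR·V_g = 0
With fR = 1.18×10⁻⁴ × 671×10³ m = 79.2 m/s:
V = [fR − √((fR)² − 4 fR V_g)]/2 = [79.2 − √(79.2² − 4×79.2×16)]/2 = 22.3 m/s
Supergeostrophic (V > V_g = 16 m/s), as expected around a high.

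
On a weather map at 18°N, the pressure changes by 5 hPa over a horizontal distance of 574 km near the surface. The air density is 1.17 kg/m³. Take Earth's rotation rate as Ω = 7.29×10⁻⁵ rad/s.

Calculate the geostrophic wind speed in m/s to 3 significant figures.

16.5 m/s

Coriolis parameter at 18°N:
f = 2Ω sin φ = 2 × 7.29×10⁻⁵ × sin 18° = 4.51×10⁻⁵ s⁻¹
Pressure gradient: |∂P/∂n| = 500 Pa / 574000 m = 8.71×10⁻⁴ Pa/m
Geostrophic balance (pressure-gradient force = Coriolis force):
V_g = (1/(fρ)) |∂P/∂n| = 8.71×10⁻⁴ / (4.51×10⁻⁵ × 1.17) = 16.5 m/s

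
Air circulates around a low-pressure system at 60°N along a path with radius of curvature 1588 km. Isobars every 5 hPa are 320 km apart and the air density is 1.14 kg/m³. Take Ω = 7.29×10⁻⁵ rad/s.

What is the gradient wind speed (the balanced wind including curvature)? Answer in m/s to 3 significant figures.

10.3 m/s

Coriolis parameter at 60°N:
f = 2Ω sin φ = 2 × 7.29×10⁻⁵ × sin 60° = 1.26×10⁻⁴ s⁻¹
Pressure gradient: |∂P/∂n| = 500 Pa / 320000 m = 1.56×10⁻³ Pa/m
Geostrophic speed: V_g = |∂P/∂n|/(fρ) = 1.56×10⁻³/(1.26×10⁻⁴ × 1.14) = 10.9 m/s
Around a low, centrifugal force acts outward with Coriolis, so pressure-gradient force balances both:
(1/ρ)|∂P/∂n| = fV + V²/R  →  V² + fR·V − fR·V_g = 0
With fR = 1.26×10⁻⁴ × 1588×10³ m = 201 m/s:
V = [−fR + √((fR)² + 4 fR V_g)]/2 = [−201 + √(201² + 4×201×10.9)]/2 = 10.3 m/s
Subgeostrophic (V < V_g = 10.9 m/s), as expected around a low.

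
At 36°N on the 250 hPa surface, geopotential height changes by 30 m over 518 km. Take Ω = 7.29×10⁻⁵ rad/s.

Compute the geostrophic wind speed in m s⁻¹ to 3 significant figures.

6.63 m s⁻¹

Coriolis parameter at 36°N:
f = 2Ω sin φ = 2 × 7.29×10⁻⁵ × sin 36° = 8.57×10⁻⁵ s⁻¹
Height gradient: |∂Z/∂n| = 30 m / 518000 m = 5.79×10⁻⁵
On a pressure surface, geostrophic balance gives V_g = (g/f)|∂Z/∂n|:
V_g = 9.81 × 5.79×10⁻⁵ / 8.57×10⁻⁵ = 6.63 m/s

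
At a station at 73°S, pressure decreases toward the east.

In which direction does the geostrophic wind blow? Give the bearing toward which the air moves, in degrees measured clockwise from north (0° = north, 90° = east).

000°

The pressure-gradient force points toward the east (bearing 090°).
Geostrophic balance: in the Southern Hemisphere the Coriolis force deflects motion to the left, so the geostrophic wind blows 90° to the left of the pressure-gradient force (low pressure on the right).
Rotating 090° by 90° counterclockwise gives 000° — the wind blows toward the north.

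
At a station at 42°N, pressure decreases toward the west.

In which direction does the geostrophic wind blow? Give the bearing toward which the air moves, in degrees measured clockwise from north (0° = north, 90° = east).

000°

The pressure-gradient force points toward the west (bearing 270°).
Geostrophic balance: in the Northern Hemisphere the Coriolis force deflects motion to the right, so the geostrophic wind blows 90° to the right of the pressure-gradient force (low pressure on the left).
Rotating 270° by 90° clockwise gives 000° — the wind blows toward the north.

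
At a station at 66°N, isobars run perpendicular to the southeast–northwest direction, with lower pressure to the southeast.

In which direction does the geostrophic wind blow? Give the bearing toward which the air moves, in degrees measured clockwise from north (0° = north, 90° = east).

225°

The pressure-gradient force points toward the southeast (bearing 135°).
Geostrophic balance: in the Northern Hemisphere the Coriolis force deflects motion to the right, so the geostrophic wind blows 90° to the right of the pressure-gradient force (low pressure on the left).
Rotating 135° by 90° clockwise gives 225° — the wind blows toward the southwest.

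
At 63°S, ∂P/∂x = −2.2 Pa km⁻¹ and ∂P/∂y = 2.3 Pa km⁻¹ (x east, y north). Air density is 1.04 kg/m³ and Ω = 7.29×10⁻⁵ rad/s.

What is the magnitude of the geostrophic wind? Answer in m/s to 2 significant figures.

24 m/s

Coriolis parameter at 63°S:
f = 2Ω sin φ = 2 × 7.29×10⁻⁵ × sin 63° = 1.30×10⁻⁴ s⁻¹
In the Southern Hemisphere f is negative: f = −1.30×10⁻⁴ s⁻¹.
Component geostrophic relations (x east, y north):
u_g = −(1/(fρ)) ∂P/∂y,  v_g = (1/(fρ)) ∂P/∂x
u_g = −(2.3×10⁻³)/(−1.30×10⁻⁴ × 1.04) = 17.0 m/s;  v_g = (−2.2×10⁻³)/(−1.30×10⁻⁴ × 1.04) = 16.3 m/s
|V_g| = √(u_g² + v_g²) = 23.6 m/s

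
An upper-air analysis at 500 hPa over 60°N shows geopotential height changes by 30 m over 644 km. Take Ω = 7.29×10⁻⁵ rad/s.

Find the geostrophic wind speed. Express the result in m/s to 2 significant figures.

3.6 m/s

Coriolis parameter at 60°N:
f = 2Ω sin φ = 2 × 7.29×10⁻⁵ × sin 60° = 1.26×10⁻⁴ s⁻¹
Height gradient: |∂Z/∂n| = 30 m / 644000 m = 4.66×10⁻⁵
On a pressure surface, geostrophic balance gives V_g = (g/f)|∂Z/∂n|:
V_g = 9.81 × 4.66×10⁻⁵ / 1.26×10⁻⁴ = 3.62 m/s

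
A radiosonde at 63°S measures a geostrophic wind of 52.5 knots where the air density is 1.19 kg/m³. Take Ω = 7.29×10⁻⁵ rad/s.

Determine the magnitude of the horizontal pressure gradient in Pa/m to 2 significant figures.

Coriolis parameter at 63°S:
f = 2Ω sin φ = 2 × 7.29×10⁻⁵ × sin 63° = 1.30×10⁻⁴ s⁻¹
Wind speed in SI: 52.5 knots = 27.0 m/s
Geostrophic balance rearranged: |∂P/∂n| = f ρ V_g
|∂P/∂n| = 1.30×10⁻⁴ × 1.19 × 27.0 = 4.18×10⁻³ Pa/m

4.2×10⁻³ Pa/m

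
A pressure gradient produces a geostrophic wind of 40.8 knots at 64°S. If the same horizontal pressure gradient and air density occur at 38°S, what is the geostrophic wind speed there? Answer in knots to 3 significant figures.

With the same pressure gradient and density, V_g ∝ 1/f ∝ 1/sin φ.
V₂ = V₁ · sin φ₁ / sin φ₂ = 40.8 × sin 64° / sin 38°
V₂ = 40.8 × 0.8988/0.6157 = 59.6 knots

59.6 knots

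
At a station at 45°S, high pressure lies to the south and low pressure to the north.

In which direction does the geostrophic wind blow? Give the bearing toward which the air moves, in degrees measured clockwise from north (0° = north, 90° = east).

The pressure-gradient force points toward the north (bearing 000°).
Geostrophic balance: in the Southern Hemisphere the Coriolis force deflects motion to the left, so the geostrophic wind blows 90° to the left of the pressure-gradient force (low pressure on the right).
Rotating 000° by 90° counterclockwise gives 270° — the wind blows toward the west.

270°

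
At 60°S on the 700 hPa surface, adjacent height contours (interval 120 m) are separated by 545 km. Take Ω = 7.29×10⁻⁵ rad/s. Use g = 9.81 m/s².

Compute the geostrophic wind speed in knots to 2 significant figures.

Coriolis parameter at 60°S:
f = 2Ω sin φ = 2 × 7.29×10⁻⁵ × sin 60° = 1.26×10⁻⁴ s⁻¹
Height gradient: |∂Z/∂n| = 120 m / 545000 m = 2.20×10⁻⁴
On a pressure surface, geostrophic balance gives V_g = (g/f)|∂Z/∂n|:
V_g = 9.81 × 2.20×10⁻⁴ / 1.26×10⁻⁴ = 17.1 m/s
Converting: 17.1 m/s × 1.944 = 33 knots

33 knots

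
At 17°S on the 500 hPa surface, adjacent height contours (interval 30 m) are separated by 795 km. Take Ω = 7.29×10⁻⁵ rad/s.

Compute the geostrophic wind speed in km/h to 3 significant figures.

31.3 km/h

Coriolis parameter at 17°S:
f = 2Ω sin φ = 2 × 7.29×10⁻⁵ × sin 17° = 4.26×10⁻⁵ s⁻¹
Height gradient: |∂Z/∂n| = 30 m / 795000 m = 3.77×10⁻⁵
On a pressure surface, geostrophic balance gives V_g = (g/f)|∂Z/∂n|:
V_g = 9.81 × 3.77×10⁻⁵ / 4.26×10⁻⁵ = 8.68 m/s
Converting: 8.68 m/s × 3.6 = 31.3 km/h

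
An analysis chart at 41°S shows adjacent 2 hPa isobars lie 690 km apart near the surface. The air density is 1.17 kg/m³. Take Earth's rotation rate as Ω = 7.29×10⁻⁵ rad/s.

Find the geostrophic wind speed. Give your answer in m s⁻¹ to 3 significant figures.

2.59 m s⁻¹

Coriolis parameter at 41°S:
f = 2Ω sin φ = 2 × 7.29×10⁻⁵ × sin 41° = 9.57×10⁻⁵ s⁻¹
Pressure gradient: |∂P/∂n| = 200 Pa / 690000 m = 2.90×10⁻⁴ Pa/m
Geostrophic balance (pressure-gradient force = Coriolis force):
V_g = (1/(fρ)) |∂P/∂n| = 2.90×10⁻⁴ / (9.57×10⁻⁵ × 1.17) = 2.59 m/s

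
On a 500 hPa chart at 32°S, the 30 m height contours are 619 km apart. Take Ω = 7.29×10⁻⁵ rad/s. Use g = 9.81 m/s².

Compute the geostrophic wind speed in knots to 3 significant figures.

Coriolis parameter at 32°S:
f = 2Ω sin φ = 2 × 7.29×10⁻⁵ × sin 32° = 7.73×10⁻⁵ s⁻¹
Height gradient: |∂Z/∂n| = 30 m / 619000 m = 4.85×10⁻⁵
On a pressure surface, geostrophic balance gives V_g = (g/f)|∂Z/∂n|:
V_g = 9.81 × 4.85×10⁻⁵ / 7.73×10⁻⁵ = 6.15 m/s
Converting: 6.15 m/s × 1.944 = 12.0 knots

12.0 knots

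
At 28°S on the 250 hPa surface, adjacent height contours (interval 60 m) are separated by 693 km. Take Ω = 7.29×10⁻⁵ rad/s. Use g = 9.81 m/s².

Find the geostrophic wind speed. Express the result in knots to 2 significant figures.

24 knots

Coriolis parameter at 28°S:
f = 2Ω sin φ = 2 × 7.29×10⁻⁵ × sin 28° = 6.84×10⁻⁵ s⁻¹
Height gradient: |∂Z/∂n| = 60 m / 693000 m = 8.66×10⁻⁵
On a pressure surface, geostrophic balance gives V_g = (g/f)|∂Z/∂n|:
V_g = 9.81 × 8.66×10⁻⁵ / 6.84×10⁻⁵ = 12.4 m/s
Converting: 12.4 m/s × 1.944 = 24 knots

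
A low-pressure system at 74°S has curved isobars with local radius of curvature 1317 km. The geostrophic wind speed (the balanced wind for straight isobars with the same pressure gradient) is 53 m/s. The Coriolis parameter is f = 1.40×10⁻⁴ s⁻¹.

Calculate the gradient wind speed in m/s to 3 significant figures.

Around a low, centrifugal force acts outward with Coriolis, so pressure-gradient force balances both:
(1/ρ)|∂P/∂n| = fV + V²/R  →  V² + fR·V − fR·V_g = 0
With fR = 1.40×10⁻⁴ × 1317×10³ m = 184 m/s:
V = [−fR + √((fR)² + 4 fR V_g)]/2 = [−184 + √(184² + 4×184×53)]/2 = 43 m/s
Subgeostrophic (V < V_g = 53 m/s), as expected around a low.

43.0 m/s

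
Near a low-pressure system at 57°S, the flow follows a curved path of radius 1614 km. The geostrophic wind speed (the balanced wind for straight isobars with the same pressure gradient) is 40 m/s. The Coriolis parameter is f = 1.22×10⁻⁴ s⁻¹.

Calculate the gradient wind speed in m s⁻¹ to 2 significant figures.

34 m s⁻¹

Around a low, centrifugal force acts outward with Coriolis, so pressure-gradient force balances both:
(1/ρ)|∂P/∂n| = fV + V²/R  →  V² + fR·V − fR·V_g = 0
With fR = 1.22×10⁻⁴ × 1614×10³ m = 197 m/s:
V = [−fR + √((fR)² + 4 fR V_g)]/2 = [−197 + √(197² + 4×197×40)]/2 = 34.1 m/s
Subgeostrophic (V < V_g = 40 m/s), as expected around a low.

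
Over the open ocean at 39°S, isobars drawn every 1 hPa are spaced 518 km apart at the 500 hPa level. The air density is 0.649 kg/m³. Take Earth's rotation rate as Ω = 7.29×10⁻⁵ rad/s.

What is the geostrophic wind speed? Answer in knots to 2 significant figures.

6.3 knots

Coriolis parameter at 39°S:
f = 2Ω sin φ = 2 × 7.29×10⁻⁵ × sin 39° = 9.18×10⁻⁵ s⁻¹
Pressure gradient: |∂P/∂n| = 100 Pa / 518000 m = 1.93×10⁻⁴ Pa/m
Geostrophic balance (pressure-gradient force = Coriolis force):
V_g = (1/(fρ)) |∂P/∂n| = 1.93×10⁻⁴ / (9.18×10⁻⁵ × 0.649) = 3.24 m/s
Converting: 3.24 m/s × 1.944 = 6.3 knots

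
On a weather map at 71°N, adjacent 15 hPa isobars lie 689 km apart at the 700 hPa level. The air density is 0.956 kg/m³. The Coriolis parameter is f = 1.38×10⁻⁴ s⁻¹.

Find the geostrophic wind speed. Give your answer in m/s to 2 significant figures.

17 m/s

Pressure gradient: |∂P/∂n| = 1500 Pa / 689000 m = 2.18×10⁻³ Pa/m
Geostrophic balance (pressure-gradient force = Coriolis force):
V_g = (1/(fρ)) |∂P/∂n| = 2.18×10⁻³ / (1.38×10⁻⁴ × 0.956) = 16.5 m/s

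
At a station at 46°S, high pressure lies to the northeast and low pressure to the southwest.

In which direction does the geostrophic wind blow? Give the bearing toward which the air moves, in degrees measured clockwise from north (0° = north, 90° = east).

The pressure-gradient force points toward the southwest (bearing 225°).
Geostrophic balance: in the Southern Hemisphere the Coriolis force deflects motion to the left, so the geostrophic wind blows 90° to the left of the pressure-gradient force (low pressure on the right).
Rotating 225° by 90° counterclockwise gives 135° — the wind blows toward the southeast.

135°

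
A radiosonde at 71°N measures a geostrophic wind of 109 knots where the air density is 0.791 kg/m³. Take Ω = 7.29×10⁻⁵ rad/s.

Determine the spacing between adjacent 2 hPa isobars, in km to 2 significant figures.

33 km

Coriolis parameter at 71°N:
f = 2Ω sin φ = 2 × 7.29×10⁻⁵ × sin 71° = 1.38×10⁻⁴ s⁻¹
Wind speed in SI: 109 knots = 56.1 m/s
Geostrophic balance rearranged: |∂P/∂n| = f ρ V_g
|∂P/∂n| = 1.38×10⁻⁴ × 0.791 × 56.1 = 6.11×10⁻³ Pa/m
Isobar spacing: Δn = ΔP/|∂P/∂n| = 200 Pa / 6.11×10⁻³ Pa/m = 32709 m ≈ 33 km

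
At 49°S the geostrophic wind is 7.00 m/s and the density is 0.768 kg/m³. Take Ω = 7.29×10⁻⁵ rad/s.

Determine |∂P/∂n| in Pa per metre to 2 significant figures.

5.9×10⁻⁴ Pa/m

Coriolis parameter at 49°S:
f = 2Ω sin φ = 2 × 7.29×10⁻⁵ × sin 49° = 1.10×10⁻⁴ s⁻¹
Geostrophic balance rearranged: |∂P/∂n| = f ρ V_g
|∂P/∂n| = 1.10×10⁻⁴ × 0.768 × 7.00 = 5.92×10⁻⁴ Pa/m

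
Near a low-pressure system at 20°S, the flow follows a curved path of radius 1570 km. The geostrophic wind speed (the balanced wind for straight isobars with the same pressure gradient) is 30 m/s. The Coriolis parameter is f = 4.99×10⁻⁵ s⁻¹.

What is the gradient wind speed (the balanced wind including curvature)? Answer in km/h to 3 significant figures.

83.4 km/h

Around a low, centrifugal force acts outward with Coriolis, so pressure-gradient force balances both:
(1/ρ)|∂P/∂n| = fV + V²/R  →  V² + fR·V − fR·V_g = 0
With fR = 4.99×10⁻⁵ × 1570×10³ m = 78.3 m/s:
V = [−fR + √((fR)² + 4 fR V_g)]/2 = [−78.3 + √(78.3² + 4×78.3×30)]/2 = 23.2 m/s
Subgeostrophic (V < V_g = 30 m/s), as expected around a low.
Converting: 23.2 m/s × 3.6 = 83.4 km/h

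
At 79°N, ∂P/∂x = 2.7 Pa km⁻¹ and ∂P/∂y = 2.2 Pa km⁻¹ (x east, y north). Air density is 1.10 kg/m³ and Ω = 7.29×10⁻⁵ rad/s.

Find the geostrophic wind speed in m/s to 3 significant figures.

Coriolis parameter at 79°N:
f = 2Ω sin φ = 2 × 7.29×10⁻⁵ × sin 79° = 1.43×10⁻⁴ s⁻¹
Component geostrophic relations (x east, y north):
u_g = −(1/(fρ)) ∂P/∂y,  v_g = (1/(fρ)) ∂P/∂x
u_g = −(2.2×10⁻³)/(1.43×10⁻⁴ × 1.10) = −14.0 m/s;  v_g = (2.7×10⁻³)/(1.43×10⁻⁴ × 1.10) = 17.2 m/s
|V_g| = √(u_g² + v_g²) = 22.1 m/s

22.1 m/s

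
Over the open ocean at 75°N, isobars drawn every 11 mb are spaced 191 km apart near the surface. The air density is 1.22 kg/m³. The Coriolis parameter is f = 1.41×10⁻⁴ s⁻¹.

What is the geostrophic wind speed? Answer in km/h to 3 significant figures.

Pressure gradient: |∂P/∂n| = 1100 Pa / 191000 m = 5.76×10⁻³ Pa/m
Geostrophic balance (pressure-gradient force = Coriolis force):
V_g = (1/(fρ)) |∂P/∂n| = 5.76×10⁻³ / (1.41×10⁻⁴ × 1.22) = 33.5 m/s
Converting: 33.5 m/s × 3.6 = 121 km/h

121 km/h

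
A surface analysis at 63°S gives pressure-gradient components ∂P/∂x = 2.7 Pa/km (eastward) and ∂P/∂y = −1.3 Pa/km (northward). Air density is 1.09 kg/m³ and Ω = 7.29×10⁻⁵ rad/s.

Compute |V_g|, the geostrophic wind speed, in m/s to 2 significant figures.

Coriolis parameter at 63°S:
f = 2Ω sin φ = 2 × 7.29×10⁻⁵ × sin 63° = 1.30×10⁻⁴ s⁻¹
In the Southern Hemisphere f is negative: f = −1.30×10⁻⁴ s⁻¹.
Component geostrophic relations (x east, y north):
u_g = −(1/(fρ)) ∂P/∂y,  v_g = (1/(fρ)) ∂P/∂x
u_g = −(−1.3×10⁻³)/(−1.30×10⁻⁴ × 1.09) = −9.18 m/s;  v_g = (2.7×10⁻³)/(−1.30×10⁻⁴ × 1.09) = −19.1 m/s
|V_g| = √(u_g² + v_g²) = 21.2 m/s

21 m/s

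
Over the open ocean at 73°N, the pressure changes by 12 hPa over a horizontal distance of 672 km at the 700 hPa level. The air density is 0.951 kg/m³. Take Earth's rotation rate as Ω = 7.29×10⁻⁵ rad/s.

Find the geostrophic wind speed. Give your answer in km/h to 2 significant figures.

48 km/h

Coriolis parameter at 73°N:
f = 2Ω sin φ = 2 × 7.29×10⁻⁵ × sin 73° = 1.39×10⁻⁴ s⁻¹
Pressure gradient: |∂P/∂n| = 1200 Pa / 672000 m = 1.79×10⁻³ Pa/m
Geostrophic balance (pressure-gradient force = Coriolis force):
V_g = (1/(fρ)) |∂P/∂n| = 1.79×10⁻³ / (1.39×10⁻⁴ × 0.951) = 13.5 m/s
Converting: 13.5 m/s × 3.6 = 48 km/h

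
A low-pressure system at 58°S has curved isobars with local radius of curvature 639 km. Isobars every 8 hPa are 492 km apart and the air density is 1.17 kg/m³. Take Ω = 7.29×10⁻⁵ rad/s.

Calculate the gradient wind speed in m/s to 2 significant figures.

10.0 m/s

Coriolis parameter at 58°S:
f = 2Ω sin φ = 2 × 7.29×10⁻⁵ × sin 58° = 1.24×10⁻⁴ s⁻¹
Pressure gradient: |∂P/∂n| = 800 Pa / 492000 m = 1.63×10⁻³ Pa/m
Geostrophic speed: V_g = |∂P/∂n|/(fρ) = 1.63×10⁻³/(1.24×10⁻⁴ × 1.17) = 11.2 m/s
Around a low, centrifugal force acts outward with Coriolis, so pressure-gradient force balances both:
(1/ρ)|∂P/∂n| = fV + V²/R  →  V² + fR·V − fR·V_g = 0
With fR = 1.24×10⁻⁴ × 639×10³ m = 79.0 m/s:
V = [−fR + √((fR)² + 4 fR V_g)]/2 = [−79.0 + √(79.0² + 4×79.0×11.2)]/2 = 9.98 m/s
Subgeostrophic (V < V_g = 11.2 m/s), as expected around a low.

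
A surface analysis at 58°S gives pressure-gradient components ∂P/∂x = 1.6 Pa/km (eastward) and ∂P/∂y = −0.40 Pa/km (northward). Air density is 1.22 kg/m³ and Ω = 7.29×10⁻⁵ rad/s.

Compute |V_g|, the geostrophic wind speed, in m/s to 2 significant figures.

11 m/s

Coriolis parameter at 58°S:
f = 2Ω sin φ = 2 × 7.29×10⁻⁵ × sin 58° = 1.24×10⁻⁴ s⁻¹
In the Southern Hemisphere f is negative: f = −1.24×10⁻⁴ s⁻¹.
Component geostrophic relations (x east, y north):
u_g = −(1/(fρ)) ∂P/∂y,  v_g = (1/(fρ)) ∂P/∂x
u_g = −(−0.40×10⁻³)/(−1.24×10⁻⁴ × 1.22) = −2.65 m/s;  v_g = (1.6×10⁻³)/(−1.24×10⁻⁴ × 1.22) = −10.6 m/s
|V_g| = √(u_g² + v_g²) = 10.9 m/s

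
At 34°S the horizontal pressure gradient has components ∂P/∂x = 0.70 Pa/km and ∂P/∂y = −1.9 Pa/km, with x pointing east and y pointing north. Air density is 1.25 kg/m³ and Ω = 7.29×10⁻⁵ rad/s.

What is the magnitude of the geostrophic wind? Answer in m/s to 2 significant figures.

Coriolis parameter at 34°S:
f = 2Ω sin φ = 2 × 7.29×10⁻⁵ × sin 34° = 8.15×10⁻⁵ s⁻¹
In the Southern Hemisphere f is negative: f = −8.15×10⁻⁵ s⁻¹.
Component geostrophic relations (x east, y north):
u_g = −(1/(fρ)) ∂P/∂y,  v_g = (1/(fρ)) ∂P/∂x
u_g = −(−1.9×10⁻³)/(−8.15×10⁻⁵ × 1.25) = −18.6 m/s;  v_g = (0.70×10⁻³)/(−8.15×10⁻⁵ × 1.25) = −6.87 m/s
|V_g| = √(u_g² + v_g²) = 19.9 m/s

20 m/s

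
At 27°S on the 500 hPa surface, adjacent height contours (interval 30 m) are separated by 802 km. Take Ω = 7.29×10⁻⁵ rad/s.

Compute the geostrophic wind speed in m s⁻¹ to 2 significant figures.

Coriolis parameter at 27°S:
f = 2Ω sin φ = 2 × 7.29×10⁻⁵ × sin 27° = 6.62×10⁻⁵ s⁻¹
Height gradient: |∂Z/∂n| = 30 m / 802000 m = 3.74×10⁻⁵
On a pressure surface, geostrophic balance gives V_g = (g/f)|∂Z/∂n|:
V_g = 9.81 × 3.74×10⁻⁵ / 6.62×10⁻⁵ = 5.54 m/s

5.5 m s⁻¹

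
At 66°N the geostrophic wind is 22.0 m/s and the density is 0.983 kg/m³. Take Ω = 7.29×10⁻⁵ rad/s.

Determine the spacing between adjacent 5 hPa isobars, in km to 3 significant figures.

Coriolis parameter at 66°N:
f = 2Ω sin φ = 2 × 7.29×10⁻⁵ × sin 66° = 1.33×10⁻⁴ s⁻¹
Geostrophic balance rearranged: |∂P/∂n| = f ρ V_g
|∂P/∂n| = 1.33×10⁻⁴ × 0.983 × 22.0 = 2.88×10⁻³ Pa/m
Isobar spacing: Δn = ΔP/|∂P/∂n| = 500 Pa / 2.88×10⁻³ Pa/m = 173583 m ≈ 174 km

174 km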